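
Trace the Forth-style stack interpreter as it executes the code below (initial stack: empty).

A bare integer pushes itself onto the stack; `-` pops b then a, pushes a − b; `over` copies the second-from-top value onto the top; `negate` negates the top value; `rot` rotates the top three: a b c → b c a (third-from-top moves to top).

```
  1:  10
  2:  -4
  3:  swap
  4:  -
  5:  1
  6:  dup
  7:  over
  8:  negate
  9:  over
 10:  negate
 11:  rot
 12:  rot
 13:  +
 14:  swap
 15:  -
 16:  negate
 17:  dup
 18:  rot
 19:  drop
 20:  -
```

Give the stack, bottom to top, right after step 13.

10      10
-4      10 -4
swap    -4 10
-       -14
1       -14 1
dup     -14 1 1
over    -14 1 1 1
negate  -14 1 1 -1
over    -14 1 1 -1 1
negate  -14 1 1 -1 -1
rot     -14 1 -1 -1 1
rot     -14 1 -1 1 -1
+       -14 1 -1 0

[-14, 1, -1, 0]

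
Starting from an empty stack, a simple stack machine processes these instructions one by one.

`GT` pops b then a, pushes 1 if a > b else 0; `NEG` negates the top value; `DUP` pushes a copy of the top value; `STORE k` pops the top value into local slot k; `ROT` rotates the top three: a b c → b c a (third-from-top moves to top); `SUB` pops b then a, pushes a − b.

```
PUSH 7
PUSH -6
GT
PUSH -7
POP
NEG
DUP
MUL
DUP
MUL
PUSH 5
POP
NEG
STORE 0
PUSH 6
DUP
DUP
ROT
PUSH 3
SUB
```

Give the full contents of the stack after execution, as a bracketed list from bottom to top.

PUSH 7   [7]
PUSH -6  [7, -6]
GT       [1]
PUSH -7  [1, -7]
POP      [1]
NEG      [-1]
DUP      [-1, -1]
MUL      [1]
DUP      [1, 1]
MUL      [1]
PUSH 5   [1, 5]
POP      [1]
NEG      [-1]
STORE 0  []
PUSH 6   [6]
DUP      [6, 6]
DUP      [6, 6, 6]
ROT      [6, 6, 6]
PUSH 3   [6, 6, 6, 3]
SUB      [6, 6, 3]

[6, 6, 3]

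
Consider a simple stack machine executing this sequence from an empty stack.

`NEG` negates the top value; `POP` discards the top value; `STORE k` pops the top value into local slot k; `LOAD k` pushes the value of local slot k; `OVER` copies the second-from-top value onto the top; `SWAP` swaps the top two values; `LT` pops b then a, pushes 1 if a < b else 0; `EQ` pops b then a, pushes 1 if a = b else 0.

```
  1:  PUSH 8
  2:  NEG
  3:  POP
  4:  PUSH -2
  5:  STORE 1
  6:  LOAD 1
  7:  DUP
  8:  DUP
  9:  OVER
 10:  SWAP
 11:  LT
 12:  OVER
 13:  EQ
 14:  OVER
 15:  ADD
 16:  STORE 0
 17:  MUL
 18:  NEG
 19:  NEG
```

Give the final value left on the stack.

PUSH 8  → 8
NEG     → -8
POP     → (empty)
PUSH -2 → -2
STORE 1 → (empty)
LOAD 1  → -2
DUP     → -2 -2
DUP     → -2 -2 -2
OVER    → -2 -2 -2 -2
SWAP    → -2 -2 -2 -2
LT      → -2 -2 0
OVER    → -2 -2 0 -2
EQ      → -2 -2 0
OVER    → -2 -2 0 -2
ADD     → -2 -2 -2
STORE 0 → -2 -2
MUL     → 4
NEG     → -4
NEG     → 4

4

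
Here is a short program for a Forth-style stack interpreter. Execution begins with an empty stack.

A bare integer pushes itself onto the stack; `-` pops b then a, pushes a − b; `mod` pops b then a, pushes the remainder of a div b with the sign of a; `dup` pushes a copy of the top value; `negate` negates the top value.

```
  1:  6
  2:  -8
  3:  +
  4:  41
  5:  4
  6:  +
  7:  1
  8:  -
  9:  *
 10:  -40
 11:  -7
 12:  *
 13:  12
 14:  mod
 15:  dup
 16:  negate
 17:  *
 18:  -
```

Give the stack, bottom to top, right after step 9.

6   [6]
-8  [6, -8]
+   [-2]
41  [-2, 41]
4   [-2, 41, 4]
+   [-2, 45]
1   [-2, 45, 1]
-   [-2, 44]
*   [-88]

[-88]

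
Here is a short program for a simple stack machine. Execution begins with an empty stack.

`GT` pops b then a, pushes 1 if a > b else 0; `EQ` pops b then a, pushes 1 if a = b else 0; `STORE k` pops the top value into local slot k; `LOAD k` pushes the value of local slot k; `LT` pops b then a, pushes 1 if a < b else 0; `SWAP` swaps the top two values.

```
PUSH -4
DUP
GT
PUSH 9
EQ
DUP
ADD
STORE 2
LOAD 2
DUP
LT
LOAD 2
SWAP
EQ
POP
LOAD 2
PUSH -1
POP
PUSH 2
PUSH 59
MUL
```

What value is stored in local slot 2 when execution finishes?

0

PUSH -4  [-4]
DUP      [-4, -4]
GT       [0]
PUSH 9   [0, 9]
EQ       [0]
DUP      [0, 0]
ADD      [0]
STORE 2  []
LOAD 2   [0]
DUP      [0, 0]
LT       [0]
LOAD 2   [0, 0]
SWAP     [0, 0]
EQ       [1]
POP      []
LOAD 2   [0]
PUSH -1  [0, -1]
POP      [0]
PUSH 2   [0, 2]
PUSH 59  [0, 2, 59]
MUL      [0, 118]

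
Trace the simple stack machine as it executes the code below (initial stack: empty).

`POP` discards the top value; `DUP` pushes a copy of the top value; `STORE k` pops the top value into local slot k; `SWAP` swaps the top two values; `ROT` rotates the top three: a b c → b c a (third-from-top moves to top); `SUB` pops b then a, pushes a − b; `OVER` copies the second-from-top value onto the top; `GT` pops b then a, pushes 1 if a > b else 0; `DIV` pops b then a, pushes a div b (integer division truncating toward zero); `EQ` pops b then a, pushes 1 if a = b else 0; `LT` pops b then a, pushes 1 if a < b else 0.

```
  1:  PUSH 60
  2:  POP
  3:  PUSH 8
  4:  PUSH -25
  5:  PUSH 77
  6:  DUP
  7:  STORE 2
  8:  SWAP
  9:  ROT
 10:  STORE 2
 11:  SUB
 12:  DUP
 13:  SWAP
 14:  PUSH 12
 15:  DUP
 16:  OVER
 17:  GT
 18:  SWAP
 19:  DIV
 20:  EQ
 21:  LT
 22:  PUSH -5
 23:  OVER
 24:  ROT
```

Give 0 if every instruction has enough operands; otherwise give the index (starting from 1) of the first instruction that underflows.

0

PUSH 60  : [60]
POP      : []
PUSH 8   : [8]
PUSH -25 : [8, -25]
PUSH 77  : [8, -25, 77]
DUP      : [8, -25, 77, 77]
STORE 2  : [8, -25, 77]
SWAP     : [8, 77, -25]
ROT      : [77, -25, 8]
STORE 2  : [77, -25]
SUB      : [102]
DUP      : [102, 102]
SWAP     : [102, 102]
PUSH 12  : [102, 102, 12]
DUP      : [102, 102, 12, 12]
OVER     : [102, 102, 12, 12, 12]
GT       : [102, 102, 12, 0]
SWAP     : [102, 102, 0, 12]
DIV      : [102, 102, 0]
EQ       : [102, 0]
LT       : [0]
PUSH -5  : [0, -5]
OVER     : [0, -5, 0]
ROT      : [-5, 0, 0]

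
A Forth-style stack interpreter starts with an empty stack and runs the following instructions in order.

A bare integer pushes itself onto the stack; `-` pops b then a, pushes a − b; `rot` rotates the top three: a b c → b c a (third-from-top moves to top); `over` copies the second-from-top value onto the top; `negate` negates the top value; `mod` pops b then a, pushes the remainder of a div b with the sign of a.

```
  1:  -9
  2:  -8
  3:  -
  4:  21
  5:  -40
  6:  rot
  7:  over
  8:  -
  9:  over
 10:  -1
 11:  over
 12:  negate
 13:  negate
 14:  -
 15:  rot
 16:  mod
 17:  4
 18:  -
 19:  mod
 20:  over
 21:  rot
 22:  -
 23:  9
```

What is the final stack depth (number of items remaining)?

-9     → [-9]
-8     → [-9, -8]
-      → [-1]
21     → [-1, 21]
-40    → [-1, 21, -40]
rot    → [21, -40, -1]
over   → [21, -40, -1, -40]
-      → [21, -40, 39]
over   → [21, -40, 39, -40]
-1     → [21, -40, 39, -40, -1]
over   → [21, -40, 39, -40, -1, -40]
negate → [21, -40, 39, -40, -1, 40]
negate → [21, -40, 39, -40, -1, -40]
-      → [21, -40, 39, -40, 39]
rot    → [21, -40, -40, 39, 39]
mod    → [21, -40, -40, 0]
4      → [21, -40, -40, 0, 4]
-      → [21, -40, -40, -4]
mod    → [21, -40, 0]
over   → [21, -40, 0, -40]
rot    → [21, 0, -40, -40]
-      → [21, 0, 0]
9      → [21, 0, 0, 9]

4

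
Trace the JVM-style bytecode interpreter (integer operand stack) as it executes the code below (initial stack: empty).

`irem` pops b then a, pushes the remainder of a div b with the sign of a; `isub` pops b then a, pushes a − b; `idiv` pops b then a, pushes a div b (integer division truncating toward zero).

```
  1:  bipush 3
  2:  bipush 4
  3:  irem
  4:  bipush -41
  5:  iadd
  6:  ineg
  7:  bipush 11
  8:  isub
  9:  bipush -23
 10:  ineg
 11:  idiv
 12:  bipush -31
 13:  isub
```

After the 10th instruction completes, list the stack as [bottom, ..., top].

bipush 3   -> [3]
bipush 4   -> [3, 4]
irem       -> [3]
bipush -41 -> [3, -41]
iadd       -> [-38]
ineg       -> [38]
bipush 11  -> [38, 11]
isub       -> [27]
bipush -23 -> [27, -23]
ineg       -> [27, 23]

[27, 23]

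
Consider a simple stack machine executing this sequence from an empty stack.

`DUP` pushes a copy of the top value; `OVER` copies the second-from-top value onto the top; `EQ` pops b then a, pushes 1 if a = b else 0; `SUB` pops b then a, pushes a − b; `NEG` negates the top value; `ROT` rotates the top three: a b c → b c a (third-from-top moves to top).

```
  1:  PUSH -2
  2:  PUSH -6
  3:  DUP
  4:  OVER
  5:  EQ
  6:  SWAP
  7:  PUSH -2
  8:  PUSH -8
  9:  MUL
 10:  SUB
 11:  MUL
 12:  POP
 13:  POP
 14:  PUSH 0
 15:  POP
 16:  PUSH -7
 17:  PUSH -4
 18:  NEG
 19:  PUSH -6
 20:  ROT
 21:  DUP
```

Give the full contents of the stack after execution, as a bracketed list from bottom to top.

PUSH -2 : -2
PUSH -6 : -2 -6
DUP     : -2 -6 -6
OVER    : -2 -6 -6 -6
EQ      : -2 -6 1
SWAP    : -2 1 -6
PUSH -2 : -2 1 -6 -2
PUSH -8 : -2 1 -6 -2 -8
MUL     : -2 1 -6 16
SUB     : -2 1 -22
MUL     : -2 -22
POP     : -2
POP     : (empty)
PUSH 0  : 0
POP     : (empty)
PUSH -7 : -7
PUSH -4 : -7 -4
NEG     : -7 4
PUSH -6 : -7 4 -6
ROT     : 4 -6 -7
DUP     : 4 -6 -7 -7

[4, -6, -7, -7]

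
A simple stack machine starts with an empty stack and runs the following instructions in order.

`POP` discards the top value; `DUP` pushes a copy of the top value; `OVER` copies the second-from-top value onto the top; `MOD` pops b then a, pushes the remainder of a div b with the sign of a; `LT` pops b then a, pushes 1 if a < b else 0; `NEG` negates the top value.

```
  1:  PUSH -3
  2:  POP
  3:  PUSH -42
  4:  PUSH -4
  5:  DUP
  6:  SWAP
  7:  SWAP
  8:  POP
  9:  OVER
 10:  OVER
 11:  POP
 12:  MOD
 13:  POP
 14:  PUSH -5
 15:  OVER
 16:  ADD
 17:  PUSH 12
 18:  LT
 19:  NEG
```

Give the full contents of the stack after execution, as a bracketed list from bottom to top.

[-42, -1]

PUSH -3  -> -3
POP      -> (empty)
PUSH -42 -> -42
PUSH -4  -> -42 -4
DUP      -> -42 -4 -4
SWAP     -> -42 -4 -4
SWAP     -> -42 -4 -4
POP      -> -42 -4
OVER     -> -42 -4 -42
OVER     -> -42 -4 -42 -4
POP      -> -42 -4 -42
MOD      -> -42 -4
POP      -> -42
PUSH -5  -> -42 -5
OVER     -> -42 -5 -42
ADD      -> -42 -47
PUSH 12  -> -42 -47 12
LT       -> -42 1
NEG      -> -42 -1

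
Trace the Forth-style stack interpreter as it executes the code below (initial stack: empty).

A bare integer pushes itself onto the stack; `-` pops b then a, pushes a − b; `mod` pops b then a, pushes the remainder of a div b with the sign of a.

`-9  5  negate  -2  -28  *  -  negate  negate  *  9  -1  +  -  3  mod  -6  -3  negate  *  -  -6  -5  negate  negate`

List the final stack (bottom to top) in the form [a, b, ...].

-9     : [-9]
5      : [-9, 5]
negate : [-9, -5]
-2     : [-9, -5, -2]
-28    : [-9, -5, -2, -28]
*      : [-9, -5, 56]
-      : [-9, -61]
negate : [-9, 61]
negate : [-9, -61]
*      : [549]
9      : [549, 9]
-1     : [549, 9, -1]
+      : [549, 8]
-      : [541]
3      : [541, 3]
mod    : [1]
-6     : [1, -6]
-3     : [1, -6, -3]
negate : [1, -6, 3]
*      : [1, -18]
-      : [19]
-6     : [19, -6]
-5     : [19, -6, -5]
negate : [19, -6, 5]
negate : [19, -6, -5]

[19, -6, -5]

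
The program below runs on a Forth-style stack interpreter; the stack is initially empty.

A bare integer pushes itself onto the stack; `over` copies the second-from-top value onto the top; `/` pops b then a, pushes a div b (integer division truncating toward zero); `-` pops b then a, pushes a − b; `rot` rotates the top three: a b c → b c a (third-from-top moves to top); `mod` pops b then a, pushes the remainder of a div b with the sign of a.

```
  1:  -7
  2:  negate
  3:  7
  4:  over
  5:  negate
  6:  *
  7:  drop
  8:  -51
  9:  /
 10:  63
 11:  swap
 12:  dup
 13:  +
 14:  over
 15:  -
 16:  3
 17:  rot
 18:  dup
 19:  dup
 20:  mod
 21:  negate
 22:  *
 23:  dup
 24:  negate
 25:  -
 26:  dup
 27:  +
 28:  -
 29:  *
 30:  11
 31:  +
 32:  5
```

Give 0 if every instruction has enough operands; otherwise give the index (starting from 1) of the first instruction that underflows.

0

-7     -> -7
negate -> 7
7      -> 7 7
over   -> 7 7 7
negate -> 7 7 -7
*      -> 7 -49
drop   -> 7
-51    -> 7 -51
/      -> 0
63     -> 0 63
swap   -> 63 0
dup    -> 63 0 0
+      -> 63 0
over   -> 63 0 63
-      -> 63 -63
3      -> 63 -63 3
rot    -> -63 3 63
dup    -> -63 3 63 63
dup    -> -63 3 63 63 63
mod    -> -63 3 63 0
negate -> -63 3 63 0
*      -> -63 3 0
dup    -> -63 3 0 0
negate -> -63 3 0 0
-      -> -63 3 0
dup    -> -63 3 0 0
+      -> -63 3 0
-      -> -63 3
*      -> -189
11     -> -189 11
+      -> -178
5      -> -178 5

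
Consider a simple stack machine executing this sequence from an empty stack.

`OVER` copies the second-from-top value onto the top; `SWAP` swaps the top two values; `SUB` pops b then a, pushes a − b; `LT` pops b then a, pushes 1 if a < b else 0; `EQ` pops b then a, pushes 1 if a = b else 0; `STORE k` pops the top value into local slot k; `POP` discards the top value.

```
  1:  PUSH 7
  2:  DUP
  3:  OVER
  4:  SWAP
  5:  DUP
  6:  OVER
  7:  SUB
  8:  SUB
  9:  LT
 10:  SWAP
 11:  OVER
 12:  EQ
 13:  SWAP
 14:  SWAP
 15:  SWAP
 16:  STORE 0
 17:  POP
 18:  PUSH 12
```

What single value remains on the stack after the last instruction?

PUSH 7  : [7]
DUP     : [7, 7]
OVER    : [7, 7, 7]
SWAP    : [7, 7, 7]
DUP     : [7, 7, 7, 7]
OVER    : [7, 7, 7, 7, 7]
SUB     : [7, 7, 7, 0]
SUB     : [7, 7, 7]
LT      : [7, 0]
SWAP    : [0, 7]
OVER    : [0, 7, 0]
EQ      : [0, 0]
SWAP    : [0, 0]
SWAP    : [0, 0]
SWAP    : [0, 0]
STORE 0 : [0]
POP     : []
PUSH 12 : [12]

12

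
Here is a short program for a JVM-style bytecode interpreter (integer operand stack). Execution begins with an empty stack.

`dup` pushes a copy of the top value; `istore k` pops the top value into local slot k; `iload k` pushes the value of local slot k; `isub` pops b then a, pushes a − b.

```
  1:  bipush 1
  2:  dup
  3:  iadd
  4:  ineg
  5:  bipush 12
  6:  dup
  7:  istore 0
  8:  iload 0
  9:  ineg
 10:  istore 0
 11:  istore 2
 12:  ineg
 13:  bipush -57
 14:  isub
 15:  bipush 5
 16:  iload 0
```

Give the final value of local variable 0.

bipush 1    [1]
dup         [1, 1]
iadd        [2]
ineg        [-2]
bipush 12   [-2, 12]
dup         [-2, 12, 12]
istore 0    [-2, 12]
iload 0     [-2, 12, 12]
ineg        [-2, 12, -12]
istore 0    [-2, 12]
istore 2    [-2]
ineg        [2]
bipush -57  [2, -57]
isub        [59]
bipush 5    [59, 5]
iload 0     [59, 5, -12]

-12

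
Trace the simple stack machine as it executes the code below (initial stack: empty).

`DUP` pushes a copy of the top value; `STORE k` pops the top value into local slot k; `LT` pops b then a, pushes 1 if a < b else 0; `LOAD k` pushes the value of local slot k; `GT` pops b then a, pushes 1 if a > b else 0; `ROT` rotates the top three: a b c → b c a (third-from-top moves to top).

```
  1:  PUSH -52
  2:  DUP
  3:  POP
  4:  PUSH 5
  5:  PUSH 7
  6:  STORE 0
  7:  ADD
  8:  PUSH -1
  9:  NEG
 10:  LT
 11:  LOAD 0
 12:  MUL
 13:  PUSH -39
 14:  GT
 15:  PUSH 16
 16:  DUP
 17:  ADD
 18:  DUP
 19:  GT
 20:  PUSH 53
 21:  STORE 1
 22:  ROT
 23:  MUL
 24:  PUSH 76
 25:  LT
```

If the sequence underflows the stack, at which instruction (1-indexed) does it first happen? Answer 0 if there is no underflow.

PUSH -52 → [-52]
DUP      → [-52, -52]
POP      → [-52]
PUSH 5   → [-52, 5]
PUSH 7   → [-52, 5, 7]
STORE 0  → [-52, 5]
ADD      → [-47]
PUSH -1  → [-47, -1]
NEG      → [-47, 1]
LT       → [1]
LOAD 0   → [1, 7]
MUL      → [7]
PUSH -39 → [7, -39]
GT       → [1]
PUSH 16  → [1, 16]
DUP      → [1, 16, 16]
ADD      → [1, 32]
DUP      → [1, 32, 32]
GT       → [1, 0]
PUSH 53  → [1, 0, 53]
STORE 1  → [1, 0]
ROT  — needs 3 operands, stack has 2 → underflow

22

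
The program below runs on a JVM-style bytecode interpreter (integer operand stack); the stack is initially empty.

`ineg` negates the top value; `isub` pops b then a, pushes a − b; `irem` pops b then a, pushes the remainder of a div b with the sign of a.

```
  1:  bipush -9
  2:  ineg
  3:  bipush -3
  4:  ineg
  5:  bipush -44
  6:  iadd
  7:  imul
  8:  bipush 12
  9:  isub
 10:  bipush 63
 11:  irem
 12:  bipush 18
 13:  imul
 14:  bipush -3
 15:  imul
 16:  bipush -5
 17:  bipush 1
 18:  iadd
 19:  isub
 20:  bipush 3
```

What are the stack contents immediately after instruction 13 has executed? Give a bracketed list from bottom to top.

bipush -9  → [-9]
ineg       → [9]
bipush -3  → [9, -3]
ineg       → [9, 3]
bipush -44 → [9, 3, -44]
iadd       → [9, -41]
imul       → [-369]
bipush 12  → [-369, 12]
isub       → [-381]
bipush 63  → [-381, 63]
irem       → [-3]
bipush 18  → [-3, 18]
imul       → [-54]

[-54]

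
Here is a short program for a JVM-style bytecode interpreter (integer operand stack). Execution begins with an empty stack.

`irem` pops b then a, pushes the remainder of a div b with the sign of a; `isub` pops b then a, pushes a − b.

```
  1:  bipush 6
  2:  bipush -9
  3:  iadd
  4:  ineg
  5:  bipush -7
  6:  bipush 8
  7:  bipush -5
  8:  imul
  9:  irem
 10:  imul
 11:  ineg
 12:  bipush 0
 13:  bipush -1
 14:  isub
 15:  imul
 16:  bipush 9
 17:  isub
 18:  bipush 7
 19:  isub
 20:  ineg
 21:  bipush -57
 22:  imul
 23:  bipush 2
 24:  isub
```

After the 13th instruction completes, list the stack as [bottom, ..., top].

[21, 0, -1]

bipush 6  -> [6]
bipush -9 -> [6, -9]
iadd      -> [-3]
ineg      -> [3]
bipush -7 -> [3, -7]
bipush 8  -> [3, -7, 8]
bipush -5 -> [3, -7, 8, -5]
imul      -> [3, -7, -40]
irem      -> [3, -7]
imul      -> [-21]
ineg      -> [21]
bipush 0  -> [21, 0]
bipush -1 -> [21, 0, -1]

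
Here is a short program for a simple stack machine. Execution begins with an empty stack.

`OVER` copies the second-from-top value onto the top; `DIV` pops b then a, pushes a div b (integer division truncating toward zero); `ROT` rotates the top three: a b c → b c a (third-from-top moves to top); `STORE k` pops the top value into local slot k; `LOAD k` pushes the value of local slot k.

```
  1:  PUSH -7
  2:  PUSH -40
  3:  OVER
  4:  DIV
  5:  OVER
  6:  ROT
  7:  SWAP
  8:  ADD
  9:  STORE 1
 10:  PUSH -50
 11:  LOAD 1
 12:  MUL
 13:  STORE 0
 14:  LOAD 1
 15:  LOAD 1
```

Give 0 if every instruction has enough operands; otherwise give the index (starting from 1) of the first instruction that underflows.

0

PUSH -7   [-7]
PUSH -40  [-7, -40]
OVER      [-7, -40, -7]
DIV       [-7, 5]
OVER      [-7, 5, -7]
ROT       [5, -7, -7]
SWAP      [5, -7, -7]
ADD       [5, -14]
STORE 1   [5]
PUSH -50  [5, -50]
LOAD 1    [5, -50, -14]
MUL       [5, 700]
STORE 0   [5]
LOAD 1    [5, -14]
LOAD 1    [5, -14, -14]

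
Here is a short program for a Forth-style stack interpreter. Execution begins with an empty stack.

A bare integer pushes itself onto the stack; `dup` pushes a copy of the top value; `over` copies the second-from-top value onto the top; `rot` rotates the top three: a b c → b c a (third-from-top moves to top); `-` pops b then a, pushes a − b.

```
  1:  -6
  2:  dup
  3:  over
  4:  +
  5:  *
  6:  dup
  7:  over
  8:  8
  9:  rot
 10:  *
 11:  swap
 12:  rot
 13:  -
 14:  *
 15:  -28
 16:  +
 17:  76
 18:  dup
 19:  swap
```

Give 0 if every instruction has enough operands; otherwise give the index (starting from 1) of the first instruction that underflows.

0

-6   -> [-6]
dup  -> [-6, -6]
over -> [-6, -6, -6]
+    -> [-6, -12]
*    -> [72]
dup  -> [72, 72]
over -> [72, 72, 72]
8    -> [72, 72, 72, 8]
rot  -> [72, 72, 8, 72]
*    -> [72, 72, 576]
swap -> [72, 576, 72]
rot  -> [576, 72, 72]
-    -> [576, 0]
*    -> [0]
-28  -> [0, -28]
+    -> [-28]
76   -> [-28, 76]
dup  -> [-28, 76, 76]
swap -> [-28, 76, 76]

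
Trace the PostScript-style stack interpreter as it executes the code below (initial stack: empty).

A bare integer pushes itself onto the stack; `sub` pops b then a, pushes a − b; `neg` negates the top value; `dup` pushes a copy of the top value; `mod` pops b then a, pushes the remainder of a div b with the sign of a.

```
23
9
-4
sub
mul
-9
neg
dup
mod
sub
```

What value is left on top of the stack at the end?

23  -> 23
9   -> 23 9
-4  -> 23 9 -4
sub -> 23 13
mul -> 299
-9  -> 299 -9
neg -> 299 9
dup -> 299 9 9
mod -> 299 0
sub -> 299

299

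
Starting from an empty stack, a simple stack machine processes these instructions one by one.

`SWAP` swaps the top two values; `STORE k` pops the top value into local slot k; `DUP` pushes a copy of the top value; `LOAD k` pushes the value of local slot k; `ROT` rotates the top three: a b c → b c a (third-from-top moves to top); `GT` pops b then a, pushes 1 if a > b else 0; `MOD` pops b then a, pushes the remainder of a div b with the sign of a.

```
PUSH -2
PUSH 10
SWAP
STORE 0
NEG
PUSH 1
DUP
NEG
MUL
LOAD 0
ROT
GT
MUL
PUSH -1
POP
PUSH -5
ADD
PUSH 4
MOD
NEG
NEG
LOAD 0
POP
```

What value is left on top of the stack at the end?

PUSH -2 -> [-2]
PUSH 10 -> [-2, 10]
SWAP    -> [10, -2]
STORE 0 -> [10]
NEG     -> [-10]
PUSH 1  -> [-10, 1]
DUP     -> [-10, 1, 1]
NEG     -> [-10, 1, -1]
MUL     -> [-10, -1]
LOAD 0  -> [-10, -1, -2]
ROT     -> [-1, -2, -10]
GT      -> [-1, 1]
MUL     -> [-1]
PUSH -1 -> [-1, -1]
POP     -> [-1]
PUSH -5 -> [-1, -5]
ADD     -> [-6]
PUSH 4  -> [-6, 4]
MOD     -> [-2]
NEG     -> [2]
NEG     -> [-2]
LOAD 0  -> [-2, -2]
POP     -> [-2]

-2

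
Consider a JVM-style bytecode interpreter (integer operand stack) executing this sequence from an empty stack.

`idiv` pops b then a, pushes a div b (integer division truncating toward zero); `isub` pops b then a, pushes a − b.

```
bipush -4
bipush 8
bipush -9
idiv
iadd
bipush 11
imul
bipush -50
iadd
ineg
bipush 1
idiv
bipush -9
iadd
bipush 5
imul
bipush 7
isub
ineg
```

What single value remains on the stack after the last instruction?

bipush -4  -> [-4]
bipush 8   -> [-4, 8]
bipush -9  -> [-4, 8, -9]
idiv       -> [-4, 0]
iadd       -> [-4]
bipush 11  -> [-4, 11]
imul       -> [-44]
bipush -50 -> [-44, -50]
iadd       -> [-94]
ineg       -> [94]
bipush 1   -> [94, 1]
idiv       -> [94]
bipush -9  -> [94, -9]
iadd       -> [85]
bipush 5   -> [85, 5]
imul       -> [425]
bipush 7   -> [425, 7]
isub       -> [418]
ineg       -> [-418]

-418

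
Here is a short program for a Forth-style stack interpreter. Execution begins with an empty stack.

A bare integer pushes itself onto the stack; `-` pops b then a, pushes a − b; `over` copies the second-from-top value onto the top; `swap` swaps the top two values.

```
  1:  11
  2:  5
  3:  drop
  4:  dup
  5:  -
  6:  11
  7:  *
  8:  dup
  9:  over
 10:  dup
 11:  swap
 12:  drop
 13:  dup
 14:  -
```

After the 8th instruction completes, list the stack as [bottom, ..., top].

11   : 11
5    : 11 5
drop : 11
dup  : 11 11
-    : 0
11   : 0 11
*    : 0
dup  : 0 0

[0, 0]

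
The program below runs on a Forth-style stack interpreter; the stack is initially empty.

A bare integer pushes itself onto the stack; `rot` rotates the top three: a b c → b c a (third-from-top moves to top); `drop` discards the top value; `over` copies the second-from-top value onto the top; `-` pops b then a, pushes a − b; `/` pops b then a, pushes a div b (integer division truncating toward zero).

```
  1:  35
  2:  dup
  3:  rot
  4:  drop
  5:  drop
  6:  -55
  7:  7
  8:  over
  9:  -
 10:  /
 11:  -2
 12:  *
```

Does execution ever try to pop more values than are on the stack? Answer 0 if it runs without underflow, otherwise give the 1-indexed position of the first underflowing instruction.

3

35   35
dup  35 35
rot  — needs 3 operands, stack has 2 → underflow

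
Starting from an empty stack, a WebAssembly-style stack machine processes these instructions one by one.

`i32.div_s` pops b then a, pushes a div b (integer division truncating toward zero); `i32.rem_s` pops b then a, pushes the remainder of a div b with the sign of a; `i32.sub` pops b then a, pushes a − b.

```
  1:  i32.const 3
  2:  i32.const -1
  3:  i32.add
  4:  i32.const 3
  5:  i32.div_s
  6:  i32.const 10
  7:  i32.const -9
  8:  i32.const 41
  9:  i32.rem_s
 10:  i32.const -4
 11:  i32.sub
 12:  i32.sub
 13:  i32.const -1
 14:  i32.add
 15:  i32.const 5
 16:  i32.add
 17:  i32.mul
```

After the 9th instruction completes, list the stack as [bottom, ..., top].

[0, 10, -9]

i32.const 3   3
i32.const -1  3 -1
i32.add       2
i32.const 3   2 3
i32.div_s     0
i32.const 10  0 10
i32.const -9  0 10 -9
i32.const 41  0 10 -9 41
i32.rem_s     0 10 -9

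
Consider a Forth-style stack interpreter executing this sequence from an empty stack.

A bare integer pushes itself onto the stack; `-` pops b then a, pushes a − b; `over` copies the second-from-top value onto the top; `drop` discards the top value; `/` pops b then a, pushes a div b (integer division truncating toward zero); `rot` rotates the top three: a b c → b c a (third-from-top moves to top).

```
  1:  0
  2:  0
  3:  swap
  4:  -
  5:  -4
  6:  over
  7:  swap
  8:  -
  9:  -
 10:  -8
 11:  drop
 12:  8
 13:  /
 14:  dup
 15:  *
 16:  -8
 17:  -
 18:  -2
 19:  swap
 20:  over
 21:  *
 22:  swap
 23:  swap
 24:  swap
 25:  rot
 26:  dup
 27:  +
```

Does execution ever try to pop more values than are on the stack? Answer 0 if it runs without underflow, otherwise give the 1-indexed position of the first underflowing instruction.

0    → 0
0    → 0 0
swap → 0 0
-    → 0
-4   → 0 -4
over → 0 -4 0
swap → 0 0 -4
-    → 0 4
-    → -4
-8   → -4 -8
drop → -4
8    → -4 8
/    → 0
dup  → 0 0
*    → 0
-8   → 0 -8
-    → 8
-2   → 8 -2
swap → -2 8
over → -2 8 -2
*    → -2 -16
swap → -16 -2
swap → -2 -16
swap → -16 -2
rot  — needs 3 operands, stack has 2 → underflow

25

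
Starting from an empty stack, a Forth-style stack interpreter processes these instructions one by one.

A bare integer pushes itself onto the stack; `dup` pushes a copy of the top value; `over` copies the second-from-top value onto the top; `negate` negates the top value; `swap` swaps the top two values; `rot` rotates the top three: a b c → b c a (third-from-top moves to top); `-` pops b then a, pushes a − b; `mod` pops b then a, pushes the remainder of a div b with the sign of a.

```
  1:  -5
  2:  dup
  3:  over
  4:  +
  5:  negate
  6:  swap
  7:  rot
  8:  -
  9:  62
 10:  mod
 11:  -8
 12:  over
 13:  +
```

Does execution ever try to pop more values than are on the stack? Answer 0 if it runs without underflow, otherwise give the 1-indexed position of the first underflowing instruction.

-5     → [-5]
dup    → [-5, -5]
over   → [-5, -5, -5]
+      → [-5, -10]
negate → [-5, 10]
swap   → [10, -5]
rot  — needs 3 operands, stack has 2 → underflow

7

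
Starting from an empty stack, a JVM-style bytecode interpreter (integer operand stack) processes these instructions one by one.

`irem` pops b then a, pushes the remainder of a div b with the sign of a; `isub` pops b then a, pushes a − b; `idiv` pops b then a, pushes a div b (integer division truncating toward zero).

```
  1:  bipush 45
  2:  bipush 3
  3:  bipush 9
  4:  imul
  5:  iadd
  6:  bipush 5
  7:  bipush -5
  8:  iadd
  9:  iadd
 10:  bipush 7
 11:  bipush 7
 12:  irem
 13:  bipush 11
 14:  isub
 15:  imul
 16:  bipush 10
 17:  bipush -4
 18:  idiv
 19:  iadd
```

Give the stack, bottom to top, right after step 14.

bipush 45 : [45]
bipush 3  : [45, 3]
bipush 9  : [45, 3, 9]
imul      : [45, 27]
iadd      : [72]
bipush 5  : [72, 5]
bipush -5 : [72, 5, -5]
iadd      : [72, 0]
iadd      : [72]
bipush 7  : [72, 7]
bipush 7  : [72, 7, 7]
irem      : [72, 0]
bipush 11 : [72, 0, 11]
isub      : [72, -11]

[72, -11]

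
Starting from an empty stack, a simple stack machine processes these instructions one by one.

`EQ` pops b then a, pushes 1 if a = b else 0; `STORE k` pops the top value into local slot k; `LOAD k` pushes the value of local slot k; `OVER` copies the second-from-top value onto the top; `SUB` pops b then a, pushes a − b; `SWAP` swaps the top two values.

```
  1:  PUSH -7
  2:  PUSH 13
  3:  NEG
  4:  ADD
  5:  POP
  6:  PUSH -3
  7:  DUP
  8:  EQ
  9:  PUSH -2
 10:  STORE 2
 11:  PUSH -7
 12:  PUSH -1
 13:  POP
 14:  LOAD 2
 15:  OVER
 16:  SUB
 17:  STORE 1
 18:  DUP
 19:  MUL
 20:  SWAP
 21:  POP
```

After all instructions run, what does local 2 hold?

PUSH -7 -> -7
PUSH 13 -> -7 13
NEG     -> -7 -13
ADD     -> -20
POP     -> (empty)
PUSH -3 -> -3
DUP     -> -3 -3
EQ      -> 1
PUSH -2 -> 1 -2
STORE 2 -> 1
PUSH -7 -> 1 -7
PUSH -1 -> 1 -7 -1
POP     -> 1 -7
LOAD 2  -> 1 -7 -2
OVER    -> 1 -7 -2 -7
SUB     -> 1 -7 5
STORE 1 -> 1 -7
DUP     -> 1 -7 -7
MUL     -> 1 49
SWAP    -> 49 1
POP     -> 49

-2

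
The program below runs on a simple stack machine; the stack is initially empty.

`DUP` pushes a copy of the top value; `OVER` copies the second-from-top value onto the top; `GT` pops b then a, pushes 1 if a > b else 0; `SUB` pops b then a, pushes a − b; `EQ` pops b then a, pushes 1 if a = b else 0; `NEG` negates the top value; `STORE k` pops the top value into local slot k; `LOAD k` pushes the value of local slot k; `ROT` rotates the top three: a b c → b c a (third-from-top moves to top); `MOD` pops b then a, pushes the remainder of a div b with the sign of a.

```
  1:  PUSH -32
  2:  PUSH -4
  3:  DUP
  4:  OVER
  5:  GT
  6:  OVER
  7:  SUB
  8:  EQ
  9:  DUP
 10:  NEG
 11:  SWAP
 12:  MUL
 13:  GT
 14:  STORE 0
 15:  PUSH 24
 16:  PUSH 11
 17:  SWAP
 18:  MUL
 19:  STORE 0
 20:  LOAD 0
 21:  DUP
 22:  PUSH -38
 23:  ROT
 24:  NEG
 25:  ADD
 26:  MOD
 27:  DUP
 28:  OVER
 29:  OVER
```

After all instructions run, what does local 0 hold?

PUSH -32 : [-32]
PUSH -4  : [-32, -4]
DUP      : [-32, -4, -4]
OVER     : [-32, -4, -4, -4]
GT       : [-32, -4, 0]
OVER     : [-32, -4, 0, -4]
SUB      : [-32, -4, 4]
EQ       : [-32, 0]
DUP      : [-32, 0, 0]
NEG      : [-32, 0, 0]
SWAP     : [-32, 0, 0]
MUL      : [-32, 0]
GT       : [0]
STORE 0  : []
PUSH 24  : [24]
PUSH 11  : [24, 11]
SWAP     : [11, 24]
MUL      : [264]
STORE 0  : []
LOAD 0   : [264]
DUP      : [264, 264]
PUSH -38 : [264, 264, -38]
ROT      : [264, -38, 264]
NEG      : [264, -38, -264]
ADD      : [264, -302]
MOD      : [264]
DUP      : [264, 264]
OVER     : [264, 264, 264]
OVER     : [264, 264, 264, 264]

264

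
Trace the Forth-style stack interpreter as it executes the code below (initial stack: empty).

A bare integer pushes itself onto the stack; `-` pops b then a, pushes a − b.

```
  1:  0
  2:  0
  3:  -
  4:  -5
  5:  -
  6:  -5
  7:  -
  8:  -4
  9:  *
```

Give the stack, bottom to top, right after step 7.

0  -> [0]
0  -> [0, 0]
-  -> [0]
-5 -> [0, -5]
-  -> [5]
-5 -> [5, -5]
-  -> [10]

[10]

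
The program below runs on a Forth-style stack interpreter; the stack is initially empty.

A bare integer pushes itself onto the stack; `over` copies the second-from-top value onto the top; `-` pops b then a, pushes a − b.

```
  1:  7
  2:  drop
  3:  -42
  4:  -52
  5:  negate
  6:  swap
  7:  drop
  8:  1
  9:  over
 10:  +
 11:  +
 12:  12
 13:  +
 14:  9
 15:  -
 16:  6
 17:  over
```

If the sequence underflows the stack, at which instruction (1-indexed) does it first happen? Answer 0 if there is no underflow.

7      : [7]
drop   : []
-42    : [-42]
-52    : [-42, -52]
negate : [-42, 52]
swap   : [52, -42]
drop   : [52]
1      : [52, 1]
over   : [52, 1, 52]
+      : [52, 53]
+      : [105]
12     : [105, 12]
+      : [117]
9      : [117, 9]
-      : [108]
6      : [108, 6]
over   : [108, 6, 108]

0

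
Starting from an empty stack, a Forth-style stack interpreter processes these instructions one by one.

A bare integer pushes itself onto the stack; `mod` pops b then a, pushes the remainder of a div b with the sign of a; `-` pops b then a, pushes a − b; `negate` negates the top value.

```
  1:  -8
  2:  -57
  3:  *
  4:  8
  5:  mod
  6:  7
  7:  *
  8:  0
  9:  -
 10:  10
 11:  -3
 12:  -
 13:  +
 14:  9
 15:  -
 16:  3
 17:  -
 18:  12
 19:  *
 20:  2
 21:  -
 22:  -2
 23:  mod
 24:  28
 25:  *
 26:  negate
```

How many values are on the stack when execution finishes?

-8     : -8
-57    : -8 -57
*      : 456
8      : 456 8
mod    : 0
7      : 0 7
*      : 0
0      : 0 0
-      : 0
10     : 0 10
-3     : 0 10 -3
-      : 0 13
+      : 13
9      : 13 9
-      : 4
3      : 4 3
-      : 1
12     : 1 12
*      : 12
2      : 12 2
-      : 10
-2     : 10 -2
mod    : 0
28     : 0 28
*      : 0
negate : 0

1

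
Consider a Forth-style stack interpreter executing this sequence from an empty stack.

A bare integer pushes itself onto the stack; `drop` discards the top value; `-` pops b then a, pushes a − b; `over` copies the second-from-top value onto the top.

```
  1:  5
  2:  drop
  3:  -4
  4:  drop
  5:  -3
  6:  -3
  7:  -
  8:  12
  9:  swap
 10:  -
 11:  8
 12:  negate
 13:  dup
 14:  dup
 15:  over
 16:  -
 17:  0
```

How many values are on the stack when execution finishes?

5

5      : [5]
drop   : []
-4     : [-4]
drop   : []
-3     : [-3]
-3     : [-3, -3]
-      : [0]
12     : [0, 12]
swap   : [12, 0]
-      : [12]
8      : [12, 8]
negate : [12, -8]
dup    : [12, -8, -8]
dup    : [12, -8, -8, -8]
over   : [12, -8, -8, -8, -8]
-      : [12, -8, -8, 0]
0      : [12, -8, -8, 0, 0]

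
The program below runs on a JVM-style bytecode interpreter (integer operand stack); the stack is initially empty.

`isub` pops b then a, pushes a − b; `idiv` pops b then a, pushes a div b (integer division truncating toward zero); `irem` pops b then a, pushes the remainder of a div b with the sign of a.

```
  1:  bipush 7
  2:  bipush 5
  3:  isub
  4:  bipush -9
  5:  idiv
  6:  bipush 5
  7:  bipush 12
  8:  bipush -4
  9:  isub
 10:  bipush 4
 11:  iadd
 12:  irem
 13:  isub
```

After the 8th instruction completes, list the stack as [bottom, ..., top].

[0, 5, 12, -4]

bipush 7  : [7]
bipush 5  : [7, 5]
isub      : [2]
bipush -9 : [2, -9]
idiv      : [0]
bipush 5  : [0, 5]
bipush 12 : [0, 5, 12]
bipush -4 : [0, 5, 12, -4]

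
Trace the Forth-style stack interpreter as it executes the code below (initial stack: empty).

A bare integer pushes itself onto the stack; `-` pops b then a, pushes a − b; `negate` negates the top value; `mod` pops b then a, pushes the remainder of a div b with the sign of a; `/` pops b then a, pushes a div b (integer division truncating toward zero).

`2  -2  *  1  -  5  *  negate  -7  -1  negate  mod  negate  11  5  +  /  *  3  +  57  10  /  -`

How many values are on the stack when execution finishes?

2      -> 2
-2     -> 2 -2
*      -> -4
1      -> -4 1
-      -> -5
5      -> -5 5
*      -> -25
negate -> 25
-7     -> 25 -7
-1     -> 25 -7 -1
negate -> 25 -7 1
mod    -> 25 0
negate -> 25 0
11     -> 25 0 11
5      -> 25 0 11 5
+      -> 25 0 16
/      -> 25 0
*      -> 0
3      -> 0 3
+      -> 3
57     -> 3 57
10     -> 3 57 10
/      -> 3 5
-      -> -2

1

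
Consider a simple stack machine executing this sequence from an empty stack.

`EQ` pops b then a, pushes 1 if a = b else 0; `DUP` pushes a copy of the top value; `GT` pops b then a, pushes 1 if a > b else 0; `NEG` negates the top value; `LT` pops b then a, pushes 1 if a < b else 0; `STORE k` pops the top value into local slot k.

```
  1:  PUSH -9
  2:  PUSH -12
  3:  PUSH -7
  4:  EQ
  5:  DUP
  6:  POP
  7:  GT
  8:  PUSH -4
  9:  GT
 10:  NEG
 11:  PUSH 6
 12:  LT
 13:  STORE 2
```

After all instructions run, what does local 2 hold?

PUSH -9  → [-9]
PUSH -12 → [-9, -12]
PUSH -7  → [-9, -12, -7]
EQ       → [-9, 0]
DUP      → [-9, 0, 0]
POP      → [-9, 0]
GT       → [0]
PUSH -4  → [0, -4]
GT       → [1]
NEG      → [-1]
PUSH 6   → [-1, 6]
LT       → [1]
STORE 2  → []

1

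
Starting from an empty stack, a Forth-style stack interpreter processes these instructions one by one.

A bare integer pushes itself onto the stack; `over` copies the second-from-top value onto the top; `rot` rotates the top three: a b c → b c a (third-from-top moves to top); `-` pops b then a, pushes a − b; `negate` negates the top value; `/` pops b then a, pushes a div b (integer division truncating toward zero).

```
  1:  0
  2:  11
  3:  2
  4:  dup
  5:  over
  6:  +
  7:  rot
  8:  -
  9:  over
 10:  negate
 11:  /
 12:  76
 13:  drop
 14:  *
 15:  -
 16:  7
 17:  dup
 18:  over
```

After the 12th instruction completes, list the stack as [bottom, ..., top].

0      → 0
11     → 0 11
2      → 0 11 2
dup    → 0 11 2 2
over   → 0 11 2 2 2
+      → 0 11 2 4
rot    → 0 2 4 11
-      → 0 2 -7
over   → 0 2 -7 2
negate → 0 2 -7 -2
/      → 0 2 3
76     → 0 2 3 76

[0, 2, 3, 76]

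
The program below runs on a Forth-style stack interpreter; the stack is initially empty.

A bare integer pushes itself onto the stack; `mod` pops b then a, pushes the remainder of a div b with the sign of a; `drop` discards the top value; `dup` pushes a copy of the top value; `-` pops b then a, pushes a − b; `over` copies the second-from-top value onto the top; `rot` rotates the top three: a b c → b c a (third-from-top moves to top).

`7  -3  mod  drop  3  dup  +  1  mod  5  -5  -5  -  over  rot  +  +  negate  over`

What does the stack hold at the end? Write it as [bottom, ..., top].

[0, -10, 0]

7      → [7]
-3     → [7, -3]
mod    → [1]
drop   → []
3      → [3]
dup    → [3, 3]
+      → [6]
1      → [6, 1]
mod    → [0]
5      → [0, 5]
-5     → [0, 5, -5]
-5     → [0, 5, -5, -5]
-      → [0, 5, 0]
over   → [0, 5, 0, 5]
rot    → [0, 0, 5, 5]
+      → [0, 0, 10]
+      → [0, 10]
negate → [0, -10]
over   → [0, -10, 0]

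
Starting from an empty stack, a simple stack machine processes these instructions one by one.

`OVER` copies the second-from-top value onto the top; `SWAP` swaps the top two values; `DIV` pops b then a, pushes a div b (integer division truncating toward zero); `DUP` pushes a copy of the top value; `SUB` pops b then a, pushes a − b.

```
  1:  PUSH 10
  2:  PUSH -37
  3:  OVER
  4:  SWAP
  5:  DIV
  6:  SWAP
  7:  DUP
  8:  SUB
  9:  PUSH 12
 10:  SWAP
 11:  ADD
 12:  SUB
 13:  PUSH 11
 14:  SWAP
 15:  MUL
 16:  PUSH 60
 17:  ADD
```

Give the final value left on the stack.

PUSH 10  -> [10]
PUSH -37 -> [10, -37]
OVER     -> [10, -37, 10]
SWAP     -> [10, 10, -37]
DIV      -> [10, 0]
SWAP     -> [0, 10]
DUP      -> [0, 10, 10]
SUB      -> [0, 0]
PUSH 12  -> [0, 0, 12]
SWAP     -> [0, 12, 0]
ADD      -> [0, 12]
SUB      -> [-12]
PUSH 11  -> [-12, 11]
SWAP     -> [11, -12]
MUL      -> [-132]
PUSH 60  -> [-132, 60]
ADD      -> [-72]

-72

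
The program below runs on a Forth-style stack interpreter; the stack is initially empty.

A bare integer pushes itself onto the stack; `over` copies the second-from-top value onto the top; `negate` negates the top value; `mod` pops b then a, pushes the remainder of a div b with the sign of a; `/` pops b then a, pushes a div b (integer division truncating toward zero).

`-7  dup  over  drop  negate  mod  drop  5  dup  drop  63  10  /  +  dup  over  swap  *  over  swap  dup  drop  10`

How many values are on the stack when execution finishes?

4

-7      [-7]
dup     [-7, -7]
over    [-7, -7, -7]
drop    [-7, -7]
negate  [-7, 7]
mod     [0]
drop    []
5       [5]
dup     [5, 5]
drop    [5]
63      [5, 63]
10      [5, 63, 10]
/       [5, 6]
+       [11]
dup     [11, 11]
over    [11, 11, 11]
swap    [11, 11, 11]
*       [11, 121]
over    [11, 121, 11]
swap    [11, 11, 121]
dup     [11, 11, 121, 121]
drop    [11, 11, 121]
10      [11, 11, 121, 10]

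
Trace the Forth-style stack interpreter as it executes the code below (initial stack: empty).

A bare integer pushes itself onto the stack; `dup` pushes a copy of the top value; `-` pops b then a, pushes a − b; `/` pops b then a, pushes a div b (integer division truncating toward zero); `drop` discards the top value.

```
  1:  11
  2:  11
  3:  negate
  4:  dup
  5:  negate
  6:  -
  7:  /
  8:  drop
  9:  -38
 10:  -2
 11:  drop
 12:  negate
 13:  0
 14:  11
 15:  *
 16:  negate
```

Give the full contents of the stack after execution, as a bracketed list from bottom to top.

11     → [11]
11     → [11, 11]
negate → [11, -11]
dup    → [11, -11, -11]
negate → [11, -11, 11]
-      → [11, -22]
/      → [0]
drop   → []
-38    → [-38]
-2     → [-38, -2]
drop   → [-38]
negate → [38]
0      → [38, 0]
11     → [38, 0, 11]
*      → [38, 0]
negate → [38, 0]

[38, 0]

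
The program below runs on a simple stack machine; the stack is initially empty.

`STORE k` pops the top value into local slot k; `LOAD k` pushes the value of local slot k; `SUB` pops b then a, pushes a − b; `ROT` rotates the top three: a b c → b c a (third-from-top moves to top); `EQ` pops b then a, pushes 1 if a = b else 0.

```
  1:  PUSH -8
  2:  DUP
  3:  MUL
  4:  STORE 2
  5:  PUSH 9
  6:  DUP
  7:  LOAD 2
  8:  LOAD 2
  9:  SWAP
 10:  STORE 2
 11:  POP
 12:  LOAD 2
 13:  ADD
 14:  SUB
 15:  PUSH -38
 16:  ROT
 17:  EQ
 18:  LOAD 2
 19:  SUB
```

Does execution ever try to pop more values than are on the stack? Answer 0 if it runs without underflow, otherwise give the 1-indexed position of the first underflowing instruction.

PUSH -8   -8
DUP       -8 -8
MUL       64
STORE 2   (empty)
PUSH 9    9
DUP       9 9
LOAD 2    9 9 64
LOAD 2    9 9 64 64
SWAP      9 9 64 64
STORE 2   9 9 64
POP       9 9
LOAD 2    9 9 64
ADD       9 73
SUB       -64
PUSH -38  -64 -38
ROT  — needs 3 operands, stack has 2 → underflow

16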